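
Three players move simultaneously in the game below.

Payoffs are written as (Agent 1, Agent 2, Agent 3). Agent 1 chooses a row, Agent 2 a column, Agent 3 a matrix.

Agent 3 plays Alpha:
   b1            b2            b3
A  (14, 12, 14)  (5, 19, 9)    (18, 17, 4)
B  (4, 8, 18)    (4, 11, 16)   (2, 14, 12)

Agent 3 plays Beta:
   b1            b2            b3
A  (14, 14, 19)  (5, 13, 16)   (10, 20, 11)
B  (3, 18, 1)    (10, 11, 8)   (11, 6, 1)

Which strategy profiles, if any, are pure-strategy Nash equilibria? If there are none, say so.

Agent 1 against (b1, Alpha): payoffs 14, 4 → best response A.
Agent 1 against (b1, Beta): payoffs 14, 3 → best response A.
Agent 1 against (b2, Alpha): payoffs 5, 4 → best response A.
Agent 1 against (b2, Beta): payoffs 5, 10 → best response B.
Agent 1 against (b3, Alpha): payoffs 18, 2 → best response A.
Agent 1 against (b3, Beta): payoffs 10, 11 → best response B.
Agent 2 against (A, Alpha): payoffs 12, 19, 17 → best response b2.
Agent 2 against (A, Beta): payoffs 14, 13, 20 → best response b3.
Agent 2 against (B, Alpha): payoffs 8, 11, 14 → best response b3.
Agent 2 against (B, Beta): payoffs 18, 11, 6 → best response b1.
Agent 3 against (A, b1): payoffs 14, 19 → best response Beta.
Agent 3 against (A, b2): payoffs 9, 16 → best response Beta.
Agent 3 against (A, b3): payoffs 4, 11 → best response Beta.
Agent 3 against (B, b1): payoffs 18, 1 → best response Alpha.
Agent 3 against (B, b2): payoffs 16, 8 → best response Alpha.
Agent 3 against (B, b3): payoffs 12, 1 → best response Alpha.
No profile is a mutual best response for all players.

none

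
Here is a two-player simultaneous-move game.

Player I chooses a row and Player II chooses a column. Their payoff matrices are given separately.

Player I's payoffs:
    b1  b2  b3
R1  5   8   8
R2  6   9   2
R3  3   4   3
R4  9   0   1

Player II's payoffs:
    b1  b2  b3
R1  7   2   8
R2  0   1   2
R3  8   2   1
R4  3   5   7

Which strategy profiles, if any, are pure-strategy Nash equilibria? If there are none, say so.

(R1, b3)

Mark each player's best response to every combination of opponents' strategies; a profile where every player is best-responding is a pure Nash equilibrium.
Player I against b1: payoffs 5, 6, 3, 9 → best response R4.
Player I against b2: payoffs 8, 9, 4, 0 → best response R2.
Player I against b3: payoffs 8, 2, 3, 1 → best response R1.
Player II against R1: payoffs 7, 2, 8 → best response b3.
Player II against R2: payoffs 0, 1, 2 → best response b3.
Player II against R3: payoffs 8, 2, 1 → best response b1.
Player II against R4: payoffs 3, 5, 7 → best response b3.
Mutual best responses: (R1, b3).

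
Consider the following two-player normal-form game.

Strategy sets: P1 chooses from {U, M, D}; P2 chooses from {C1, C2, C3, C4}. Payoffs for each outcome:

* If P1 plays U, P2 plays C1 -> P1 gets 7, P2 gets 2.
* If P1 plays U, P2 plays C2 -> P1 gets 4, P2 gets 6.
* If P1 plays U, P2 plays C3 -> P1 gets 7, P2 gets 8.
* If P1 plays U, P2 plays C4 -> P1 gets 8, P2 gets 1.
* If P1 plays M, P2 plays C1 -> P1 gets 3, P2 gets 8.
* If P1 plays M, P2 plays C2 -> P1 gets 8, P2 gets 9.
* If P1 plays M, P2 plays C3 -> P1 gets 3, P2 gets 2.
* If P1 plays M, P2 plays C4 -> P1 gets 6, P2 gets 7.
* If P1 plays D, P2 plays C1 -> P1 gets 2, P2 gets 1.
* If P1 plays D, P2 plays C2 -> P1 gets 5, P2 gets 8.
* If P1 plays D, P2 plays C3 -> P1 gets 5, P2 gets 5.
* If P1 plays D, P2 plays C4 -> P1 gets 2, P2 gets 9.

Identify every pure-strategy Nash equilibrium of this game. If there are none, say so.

The pure Nash equilibria are (U, C3), (M, C2).

P1 against C1: payoffs 7, 3, 2 → best response U.
P1 against C2: payoffs 4, 8, 5 → best response M.
P1 against C3: payoffs 7, 3, 5 → best response U.
P1 against C4: payoffs 8, 6, 2 → best response U.
P2 against U: payoffs 2, 6, 8, 1 → best response C3.
P2 against M: payoffs 8, 9, 2, 7 → best response C2.
P2 against D: payoffs 1, 8, 5, 9 → best response C4.
Mutual best responses: (U, C3); (M, C2).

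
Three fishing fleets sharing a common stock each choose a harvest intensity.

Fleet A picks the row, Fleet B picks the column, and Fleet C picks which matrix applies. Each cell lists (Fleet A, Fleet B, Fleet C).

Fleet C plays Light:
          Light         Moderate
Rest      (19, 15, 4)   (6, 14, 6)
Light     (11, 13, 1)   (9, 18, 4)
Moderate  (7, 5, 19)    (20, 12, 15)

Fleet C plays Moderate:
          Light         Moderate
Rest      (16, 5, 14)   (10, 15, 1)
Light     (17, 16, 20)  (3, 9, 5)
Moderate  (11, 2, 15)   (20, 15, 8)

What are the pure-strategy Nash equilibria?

The pure Nash equilibria are (Light, Light, Moderate); (Moderate, Moderate, Light).

Fleet A against (Light, Light): payoffs 19, 11, 7 → best response Rest.
Fleet A against (Light, Moderate): payoffs 16, 17, 11 → best response Light.
Fleet A against (Moderate, Light): payoffs 6, 9, 20 → best response Moderate.
Fleet A against (Moderate, Moderate): payoffs 10, 3, 20 → best response Moderate.
Fleet B against (Rest, Light): payoffs 15, 14 → best response Light.
Fleet B against (Rest, Moderate): payoffs 5, 15 → best response Moderate.
Fleet B against (Light, Light): payoffs 13, 18 → best response Moderate.
Fleet B against (Light, Moderate): payoffs 16, 9 → best response Light.
Fleet B against (Moderate, Light): payoffs 5, 12 → best response Moderate.
Fleet B against (Moderate, Moderate): payoffs 2, 15 → best response Moderate.
Fleet C against (Rest, Light): payoffs 4, 14 → best response Moderate.
Fleet C against (Rest, Moderate): payoffs 6, 1 → best response Light.
Fleet C against (Light, Light): payoffs 1, 20 → best response Moderate.
Fleet C against (Light, Moderate): payoffs 4, 5 → best response Moderate.
Fleet C against (Moderate, Light): payoffs 19, 15 → best response Light.
Fleet C against (Moderate, Moderate): payoffs 15, 8 → best response Light.
Mutual best responses: (Light, Light, Moderate); (Moderate, Moderate, Light).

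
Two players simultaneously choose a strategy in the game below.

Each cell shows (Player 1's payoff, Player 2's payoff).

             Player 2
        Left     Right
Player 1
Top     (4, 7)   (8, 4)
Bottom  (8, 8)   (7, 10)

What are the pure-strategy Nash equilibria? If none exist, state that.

none

(Top, Left): Player 1 can switch to Bottom (4 → 8). Not NE.
(Top, Right): Player 2 can switch to Left (4 → 7). Not NE.
(Bottom, Left): Player 2 can switch to Right (8 → 10). Not NE.
(Bottom, Right): Player 1 can switch to Top (7 → 8). Not NE.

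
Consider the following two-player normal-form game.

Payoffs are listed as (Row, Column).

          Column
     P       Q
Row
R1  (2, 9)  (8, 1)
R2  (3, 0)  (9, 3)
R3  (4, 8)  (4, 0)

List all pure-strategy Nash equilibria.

The pure Nash equilibria are (R2, Q), (R3, P).

(R1, P): Row can switch to R2 (2 → 3). Not NE.
(R1, Q): Row can switch to R2 (8 → 9). Not NE.
(R2, P): Row can switch to R3 (3 → 4). Not NE.
(R2, Q): Row gets 9, best alternative 8; Column gets 3, best alternative 0. No profitable deviation — NE.
(R3, P): Row gets 4, best alternative 3; Column gets 8, best alternative 0. No profitable deviation — NE.
(R3, Q): Row can switch to R1 (4 → 8). Not NE.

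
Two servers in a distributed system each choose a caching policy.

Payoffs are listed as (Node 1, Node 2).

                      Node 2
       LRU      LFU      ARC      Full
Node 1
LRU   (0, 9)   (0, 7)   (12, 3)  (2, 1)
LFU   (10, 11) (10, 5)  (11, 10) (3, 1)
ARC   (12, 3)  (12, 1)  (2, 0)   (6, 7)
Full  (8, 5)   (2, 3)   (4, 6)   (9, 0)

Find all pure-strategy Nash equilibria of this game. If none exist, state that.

Node 1 against LRU: payoffs 0, 10, 12, 8 → best response ARC.
Node 1 against LFU: payoffs 0, 10, 12, 2 → best response ARC.
Node 1 against ARC: payoffs 12, 11, 2, 4 → best response LRU.
Node 1 against Full: payoffs 2, 3, 6, 9 → best response Full.
Node 2 against LRU: payoffs 9, 7, 3, 1 → best response LRU.
Node 2 against LFU: payoffs 11, 5, 10, 1 → best response LRU.
Node 2 against ARC: payoffs 3, 1, 0, 7 → best response Full.
Node 2 against Full: payoffs 5, 3, 6, 0 → best response ARC.
No profile is a mutual best response for all players.

There is no pure-strategy Nash equilibrium.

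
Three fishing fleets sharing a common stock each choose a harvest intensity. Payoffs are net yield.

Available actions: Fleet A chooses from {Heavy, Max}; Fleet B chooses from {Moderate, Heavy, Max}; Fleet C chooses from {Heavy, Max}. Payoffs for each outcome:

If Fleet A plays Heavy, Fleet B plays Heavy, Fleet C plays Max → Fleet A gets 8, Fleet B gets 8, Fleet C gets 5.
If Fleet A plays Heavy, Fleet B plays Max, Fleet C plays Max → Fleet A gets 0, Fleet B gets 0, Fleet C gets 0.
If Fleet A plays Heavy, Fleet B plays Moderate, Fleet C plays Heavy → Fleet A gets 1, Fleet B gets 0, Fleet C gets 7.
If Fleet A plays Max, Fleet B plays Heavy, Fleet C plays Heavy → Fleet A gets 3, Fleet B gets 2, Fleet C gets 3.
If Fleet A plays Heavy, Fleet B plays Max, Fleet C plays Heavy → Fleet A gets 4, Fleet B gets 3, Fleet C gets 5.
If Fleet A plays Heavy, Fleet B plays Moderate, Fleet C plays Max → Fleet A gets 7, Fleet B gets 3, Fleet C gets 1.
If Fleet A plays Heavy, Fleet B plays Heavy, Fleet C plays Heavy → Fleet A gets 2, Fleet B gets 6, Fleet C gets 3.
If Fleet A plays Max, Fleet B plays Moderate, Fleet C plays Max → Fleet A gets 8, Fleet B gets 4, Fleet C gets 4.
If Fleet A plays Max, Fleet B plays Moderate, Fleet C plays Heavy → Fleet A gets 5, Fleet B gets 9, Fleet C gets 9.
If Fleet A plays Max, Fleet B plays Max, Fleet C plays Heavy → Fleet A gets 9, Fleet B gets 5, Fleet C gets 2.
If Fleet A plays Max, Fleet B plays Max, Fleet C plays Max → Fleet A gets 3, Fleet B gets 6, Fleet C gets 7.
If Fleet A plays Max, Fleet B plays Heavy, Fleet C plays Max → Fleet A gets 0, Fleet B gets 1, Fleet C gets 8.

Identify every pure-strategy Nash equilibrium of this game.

(Heavy, Heavy, Max) and (Max, Moderate, Heavy) and (Max, Max, Max)

Check each profile: it is a Nash equilibrium iff no player can strictly gain by switching unilaterally.
(Heavy, Moderate, Heavy): Fleet A can switch to Max (1 → 5). Not NE.
(Heavy, Moderate, Max): Fleet A can switch to Max (7 → 8). Not NE.
(Heavy, Heavy, Heavy): Fleet A can switch to Max (2 → 3). Not NE.
(Heavy, Heavy, Max): Fleet A gets 8, best alternative 0; Fleet B gets 8, best alternative 3; Fleet C gets 5, best alternative 3. No profitable deviation — NE.
(Heavy, Max, Heavy): Fleet A can switch to Max (4 → 9). Not NE.
(Heavy, Max, Max): Fleet A can switch to Max (0 → 3). Not NE.
(Max, Moderate, Heavy): Fleet A gets 5, best alternative 1; Fleet B gets 9, best alternative 5; Fleet C gets 9, best alternative 4. No profitable deviation — NE.
(Max, Moderate, Max): Fleet B can switch to Max (4 → 6). Not NE.
(Max, Heavy, Heavy): Fleet B can switch to Moderate (2 → 9). Not NE.
(Max, Heavy, Max): Fleet A can switch to Heavy (0 → 8). Not NE.
(Max, Max, Heavy): Fleet B can switch to Moderate (5 → 9). Not NE.
(Max, Max, Max): Fleet A gets 3, best alternative 0; Fleet B gets 6, best alternative 4; Fleet C gets 7, best alternative 2. No profitable deviation — NE.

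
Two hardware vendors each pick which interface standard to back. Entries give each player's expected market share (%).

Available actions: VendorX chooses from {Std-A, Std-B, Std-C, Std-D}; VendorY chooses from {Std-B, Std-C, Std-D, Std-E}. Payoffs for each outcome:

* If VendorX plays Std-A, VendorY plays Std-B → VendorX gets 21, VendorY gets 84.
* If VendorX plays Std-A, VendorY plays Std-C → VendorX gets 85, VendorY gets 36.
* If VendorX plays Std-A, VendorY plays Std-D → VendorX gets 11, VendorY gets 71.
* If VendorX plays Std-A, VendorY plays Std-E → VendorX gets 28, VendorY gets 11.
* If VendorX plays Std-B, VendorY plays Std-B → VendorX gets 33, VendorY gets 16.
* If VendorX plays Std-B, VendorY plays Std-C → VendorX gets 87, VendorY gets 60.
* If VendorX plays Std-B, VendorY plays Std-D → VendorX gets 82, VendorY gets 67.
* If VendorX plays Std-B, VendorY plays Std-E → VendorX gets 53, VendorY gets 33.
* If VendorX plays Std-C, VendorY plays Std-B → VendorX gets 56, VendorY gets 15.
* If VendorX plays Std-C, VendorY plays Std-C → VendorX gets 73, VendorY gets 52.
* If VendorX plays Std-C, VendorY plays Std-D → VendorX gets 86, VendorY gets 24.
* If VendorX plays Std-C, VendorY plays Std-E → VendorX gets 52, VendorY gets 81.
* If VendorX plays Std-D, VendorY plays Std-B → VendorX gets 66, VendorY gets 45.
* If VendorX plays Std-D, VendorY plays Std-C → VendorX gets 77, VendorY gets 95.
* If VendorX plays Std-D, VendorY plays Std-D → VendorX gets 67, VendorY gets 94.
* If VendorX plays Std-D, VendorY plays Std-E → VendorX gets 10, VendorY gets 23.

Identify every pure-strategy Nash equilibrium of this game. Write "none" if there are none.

This game has no pure Nash equilibrium.

(Std-A, Std-B): VendorX can switch to Std-B (21 → 33). Not NE.
(Std-A, Std-C): VendorX can switch to Std-B (85 → 87). Not NE.
(Std-A, Std-D): VendorX can switch to Std-B (11 → 82). Not NE.
(Std-A, Std-E): VendorX can switch to Std-B (28 → 53). Not NE.
(Std-B, Std-B): VendorX can switch to Std-C (33 → 56). Not NE.
(Std-B, Std-C): VendorY can switch to Std-D (60 → 67). Not NE.
(Std-B, Std-D): VendorX can switch to Std-C (82 → 86). Not NE.
(Std-B, Std-E): VendorY can switch to Std-C (33 → 60). Not NE.
(The remaining 8 profiles each have a profitable deviation by the same check.)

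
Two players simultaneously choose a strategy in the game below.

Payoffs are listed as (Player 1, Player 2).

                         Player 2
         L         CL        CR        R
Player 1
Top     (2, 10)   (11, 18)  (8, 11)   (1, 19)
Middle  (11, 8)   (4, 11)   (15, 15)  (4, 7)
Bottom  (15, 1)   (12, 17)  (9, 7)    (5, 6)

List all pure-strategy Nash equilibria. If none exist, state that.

For each strategy profile, look for a profitable unilateral deviation.
(Top, L): Player 1 can switch to Middle (2 → 11). Not NE.
(Top, CL): Player 1 can switch to Bottom (11 → 12). Not NE.
(Top, CR): Player 1 can switch to Middle (8 → 15). Not NE.
(Top, R): Player 1 can switch to Middle (1 → 4). Not NE.
(Middle, L): Player 1 can switch to Bottom (11 → 15). Not NE.
(Middle, CL): Player 1 can switch to Top (4 → 11). Not NE.
(Middle, CR): Player 1 gets 15, best alternative 9; Player 2 gets 15, best alternative 11. No profitable deviation — NE.
(Middle, R): Player 1 can switch to Bottom (4 → 5). Not NE.
(Bottom, L): Player 2 can switch to CL (1 → 17). Not NE.
(Bottom, CL): Player 1 gets 12, best alternative 11; Player 2 gets 17, best alternative 7. No profitable deviation — NE.
(The remaining 2 profiles each have a profitable deviation by the same check.)

(Middle, CR); (Bottom, CL)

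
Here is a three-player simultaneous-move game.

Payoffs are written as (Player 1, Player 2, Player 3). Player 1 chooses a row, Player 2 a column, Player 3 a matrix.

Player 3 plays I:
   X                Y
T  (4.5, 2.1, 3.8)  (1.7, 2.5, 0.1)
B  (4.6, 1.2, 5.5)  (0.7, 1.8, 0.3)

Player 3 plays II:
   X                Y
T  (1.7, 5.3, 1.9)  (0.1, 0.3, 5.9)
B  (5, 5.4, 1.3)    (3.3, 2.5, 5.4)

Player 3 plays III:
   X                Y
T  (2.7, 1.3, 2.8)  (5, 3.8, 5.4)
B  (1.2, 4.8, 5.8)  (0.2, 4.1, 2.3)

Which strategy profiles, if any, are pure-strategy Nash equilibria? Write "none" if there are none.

Player 1 against (X, I): payoffs 4.5, 4.6 → best response B.
Player 1 against (X, II): payoffs 1.7, 5 → best response B.
Player 1 against (X, III): payoffs 2.7, 1.2 → best response T.
Player 1 against (Y, I): payoffs 1.7, 0.7 → best response T.
Player 1 against (Y, II): payoffs 0.1, 3.3 → best response B.
Player 1 against (Y, III): payoffs 5, 0.2 → best response T.
Player 2 against (T, I): payoffs 2.1, 2.5 → best response Y.
Player 2 against (T, II): payoffs 5.3, 0.3 → best response X.
Player 2 against (T, III): payoffs 1.3, 3.8 → best response Y.
Player 2 against (B, I): payoffs 1.2, 1.8 → best response Y.
Player 2 against (B, II): payoffs 5.4, 2.5 → best response X.
Player 2 against (B, III): payoffs 4.8, 4.1 → best response X.
Player 3 against (T, X): payoffs 3.8, 1.9, 2.8 → best response I.
Player 3 against (T, Y): payoffs 0.1, 5.9, 5.4 → best response II.
Player 3 against (B, X): payoffs 5.5, 1.3, 5.8 → best response III.
Player 3 against (B, Y): payoffs 0.3, 5.4, 2.3 → best response II.
No profile is a mutual best response for all players.

There is no pure-strategy Nash equilibrium.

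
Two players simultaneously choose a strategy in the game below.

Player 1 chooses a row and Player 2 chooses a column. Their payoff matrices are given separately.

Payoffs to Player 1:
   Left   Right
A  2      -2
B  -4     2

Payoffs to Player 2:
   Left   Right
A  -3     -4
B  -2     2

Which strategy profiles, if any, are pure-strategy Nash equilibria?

Pure-strategy Nash equilibria: (A, Left) and (B, Right)

For each strategy profile, look for a profitable unilateral deviation.
(A, Left): Player 1 gets 2, best alternative -4; Player 2 gets -3, best alternative -4. No profitable deviation — NE.
(A, Right): Player 1 can switch to B (-2 → 2). Not NE.
(B, Left): Player 1 can switch to A (-4 → 2). Not NE.
(B, Right): Player 1 gets 2, best alternative -2; Player 2 gets 2, best alternative -2. No profitable deviation — NE.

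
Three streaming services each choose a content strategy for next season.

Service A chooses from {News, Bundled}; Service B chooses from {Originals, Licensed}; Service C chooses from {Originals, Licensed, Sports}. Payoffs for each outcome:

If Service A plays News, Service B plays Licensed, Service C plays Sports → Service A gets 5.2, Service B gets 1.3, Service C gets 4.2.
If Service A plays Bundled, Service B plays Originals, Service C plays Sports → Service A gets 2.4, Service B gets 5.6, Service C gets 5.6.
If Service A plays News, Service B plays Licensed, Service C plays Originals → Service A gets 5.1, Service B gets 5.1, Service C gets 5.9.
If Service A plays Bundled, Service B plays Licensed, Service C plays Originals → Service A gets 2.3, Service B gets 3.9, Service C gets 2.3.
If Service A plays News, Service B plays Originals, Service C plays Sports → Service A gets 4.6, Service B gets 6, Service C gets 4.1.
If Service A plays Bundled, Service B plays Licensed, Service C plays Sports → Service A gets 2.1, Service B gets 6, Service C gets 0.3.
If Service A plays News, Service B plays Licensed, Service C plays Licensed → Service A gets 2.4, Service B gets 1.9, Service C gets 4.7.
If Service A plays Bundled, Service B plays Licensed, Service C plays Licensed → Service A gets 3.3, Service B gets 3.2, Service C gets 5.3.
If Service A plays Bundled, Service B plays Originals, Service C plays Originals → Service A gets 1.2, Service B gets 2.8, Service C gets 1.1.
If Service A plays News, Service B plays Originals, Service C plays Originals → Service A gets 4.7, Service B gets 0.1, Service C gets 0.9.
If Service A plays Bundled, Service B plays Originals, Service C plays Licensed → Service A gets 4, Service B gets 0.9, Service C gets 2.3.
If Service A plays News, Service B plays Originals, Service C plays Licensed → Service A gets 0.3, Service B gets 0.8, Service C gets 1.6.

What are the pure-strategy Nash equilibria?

(News, Originals, Originals): Service B can switch to Licensed (0.1 → 5.1). Not NE.
(News, Originals, Licensed): Service A can switch to Bundled (0.3 → 4). Not NE.
(News, Originals, Sports): Service A gets 4.6, best alternative 2.4; Service B gets 6, best alternative 1.3; Service C gets 4.1, best alternative 1.6. No profitable deviation — NE.
(News, Licensed, Originals): Service A gets 5.1, best alternative 2.3; Service B gets 5.1, best alternative 0.1; Service C gets 5.9, best alternative 4.7. No profitable deviation — NE.
(News, Licensed, Licensed): Service A can switch to Bundled (2.4 → 3.3). Not NE.
(News, Licensed, Sports): Service B can switch to Originals (1.3 → 6). Not NE.
(Bundled, Originals, Originals): Service A can switch to News (1.2 → 4.7). Not NE.
(Bundled, Originals, Licensed): Service B can switch to Licensed (0.9 → 3.2). Not NE.
(Bundled, Licensed, Licensed): Service A gets 3.3, best alternative 2.4; Service B gets 3.2, best alternative 0.9; Service C gets 5.3, best alternative 2.3. No profitable deviation — NE.
(The remaining 3 profiles each have a profitable deviation by the same check.)

Pure-strategy Nash equilibria: (News, Originals, Sports) and (News, Licensed, Originals) and (Bundled, Licensed, Licensed)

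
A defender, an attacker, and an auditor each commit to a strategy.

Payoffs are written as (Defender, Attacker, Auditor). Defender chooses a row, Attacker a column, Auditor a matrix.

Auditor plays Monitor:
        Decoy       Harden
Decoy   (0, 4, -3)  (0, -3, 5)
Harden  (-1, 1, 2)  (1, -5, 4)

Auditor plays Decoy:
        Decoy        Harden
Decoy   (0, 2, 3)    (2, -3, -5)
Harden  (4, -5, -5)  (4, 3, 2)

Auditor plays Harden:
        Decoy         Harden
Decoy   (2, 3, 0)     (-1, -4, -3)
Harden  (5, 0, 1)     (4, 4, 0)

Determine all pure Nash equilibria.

none

Mark each player's best response to every combination of opponents' strategies; a profile where every player is best-responding is a pure Nash equilibrium.
Defender against (Decoy, Monitor): payoffs 0, -1 → best response Decoy.
Defender against (Decoy, Decoy): payoffs 0, 4 → best response Harden.
Defender against (Decoy, Harden): payoffs 2, 5 → best response Harden.
Defender against (Harden, Monitor): payoffs 0, 1 → best response Harden.
Defender against (Harden, Decoy): payoffs 2, 4 → best response Harden.
Defender against (Harden, Harden): payoffs -1, 4 → best response Harden.
Attacker against (Decoy, Monitor): payoffs 4, -3 → best response Decoy.
Attacker against (Decoy, Decoy): payoffs 2, -3 → best response Decoy.
Attacker against (Decoy, Harden): payoffs 3, -4 → best response Decoy.
Attacker against (Harden, Monitor): payoffs 1, -5 → best response Decoy.
Attacker against (Harden, Decoy): payoffs -5, 3 → best response Harden.
Attacker against (Harden, Harden): payoffs 0, 4 → best response Harden.
Auditor against (Decoy, Decoy): payoffs -3, 3, 0 → best response Decoy.
Auditor against (Decoy, Harden): payoffs 5, -5, -3 → best response Monitor.
Auditor against (Harden, Decoy): payoffs 2, -5, 1 → best response Monitor.
Auditor against (Harden, Harden): payoffs 4, 2, 0 → best response Monitor.
No profile is a mutual best response for all players.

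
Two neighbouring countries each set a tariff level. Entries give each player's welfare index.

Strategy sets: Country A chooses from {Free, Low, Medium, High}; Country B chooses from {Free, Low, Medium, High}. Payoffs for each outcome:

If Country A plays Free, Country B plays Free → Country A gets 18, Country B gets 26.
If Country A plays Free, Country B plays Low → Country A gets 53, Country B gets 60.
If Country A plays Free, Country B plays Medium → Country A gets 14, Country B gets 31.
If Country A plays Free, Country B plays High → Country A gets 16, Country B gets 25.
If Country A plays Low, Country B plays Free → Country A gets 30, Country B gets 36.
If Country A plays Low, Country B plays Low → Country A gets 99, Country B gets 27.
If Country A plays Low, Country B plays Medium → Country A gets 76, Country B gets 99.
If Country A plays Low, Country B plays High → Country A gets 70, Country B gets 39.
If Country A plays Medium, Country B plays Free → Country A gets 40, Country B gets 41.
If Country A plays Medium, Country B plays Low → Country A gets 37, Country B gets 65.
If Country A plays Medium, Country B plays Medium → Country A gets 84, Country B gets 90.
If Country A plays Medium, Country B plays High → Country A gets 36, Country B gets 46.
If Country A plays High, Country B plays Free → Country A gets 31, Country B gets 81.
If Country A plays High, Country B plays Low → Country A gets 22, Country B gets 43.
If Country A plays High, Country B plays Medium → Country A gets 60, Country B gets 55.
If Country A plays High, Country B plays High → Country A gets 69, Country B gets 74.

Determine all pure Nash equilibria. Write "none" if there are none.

Pure NE: (Medium, Medium)

(Free, Free): Country A can switch to Low (18 → 30). Not NE.
(Free, Low): Country A can switch to Low (53 → 99). Not NE.
(Free, Medium): Country A can switch to Low (14 → 76). Not NE.
(Free, High): Country A can switch to Low (16 → 70). Not NE.
(Low, Free): Country A can switch to Medium (30 → 40). Not NE.
(Low, Low): Country B can switch to Free (27 → 36). Not NE.
(Low, Medium): Country A can switch to Medium (76 → 84). Not NE.
(Low, High): Country B can switch to Medium (39 → 99). Not NE.
(Medium, Free): Country B can switch to Low (41 → 65). Not NE.
(Medium, Low): Country A can switch to Free (37 → 53). Not NE.
(Medium, Medium): Country A gets 84, best alternative 76; Country B gets 90, best alternative 65. No profitable deviation — NE.
(Medium, High): Country A can switch to Low (36 → 70). Not NE.
(High, Free): Country A can switch to Medium (31 → 40). Not NE.
(The remaining 3 profiles each have a profitable deviation by the same check.)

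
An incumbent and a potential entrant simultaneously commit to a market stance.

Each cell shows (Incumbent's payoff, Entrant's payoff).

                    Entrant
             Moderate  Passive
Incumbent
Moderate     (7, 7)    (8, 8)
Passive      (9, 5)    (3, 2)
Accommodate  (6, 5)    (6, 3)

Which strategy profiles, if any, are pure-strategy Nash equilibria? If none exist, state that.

Incumbent against Moderate: payoffs 7, 9, 6 → best response Passive.
Incumbent against Passive: payoffs 8, 3, 6 → best response Moderate.
Entrant against Moderate: payoffs 7, 8 → best response Passive.
Entrant against Passive: payoffs 5, 2 → best response Moderate.
Entrant against Accommodate: payoffs 5, 3 → best response Moderate.
Mutual best responses: (Moderate, Passive); (Passive, Moderate).

(Moderate, Passive) and (Passive, Moderate)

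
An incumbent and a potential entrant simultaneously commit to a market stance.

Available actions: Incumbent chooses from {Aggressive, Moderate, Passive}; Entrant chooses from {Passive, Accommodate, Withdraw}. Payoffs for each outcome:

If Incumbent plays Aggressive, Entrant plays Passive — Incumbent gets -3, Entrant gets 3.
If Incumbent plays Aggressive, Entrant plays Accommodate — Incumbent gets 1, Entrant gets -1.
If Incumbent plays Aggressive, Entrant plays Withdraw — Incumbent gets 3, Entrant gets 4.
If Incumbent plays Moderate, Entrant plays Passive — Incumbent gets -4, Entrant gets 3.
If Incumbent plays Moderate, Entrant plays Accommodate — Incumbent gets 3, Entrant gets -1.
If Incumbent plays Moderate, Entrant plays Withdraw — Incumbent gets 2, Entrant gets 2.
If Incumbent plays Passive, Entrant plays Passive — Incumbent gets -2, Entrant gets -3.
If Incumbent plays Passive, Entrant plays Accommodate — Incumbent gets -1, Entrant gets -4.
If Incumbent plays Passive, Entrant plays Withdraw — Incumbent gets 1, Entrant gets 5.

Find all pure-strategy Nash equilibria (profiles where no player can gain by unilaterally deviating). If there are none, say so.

The unique pure-strategy Nash equilibrium is (Aggressive, Withdraw).

Incumbent against Passive: payoffs -3, -4, -2 → best response Passive.
Incumbent against Accommodate: payoffs 1, 3, -1 → best response Moderate.
Incumbent against Withdraw: payoffs 3, 2, 1 → best response Aggressive.
Entrant against Aggressive: payoffs 3, -1, 4 → best response Withdraw.
Entrant against Moderate: payoffs 3, -1, 2 → best response Passive.
Entrant against Passive: payoffs -3, -4, 5 → best response Withdraw.
Mutual best responses: (Aggressive, Withdraw).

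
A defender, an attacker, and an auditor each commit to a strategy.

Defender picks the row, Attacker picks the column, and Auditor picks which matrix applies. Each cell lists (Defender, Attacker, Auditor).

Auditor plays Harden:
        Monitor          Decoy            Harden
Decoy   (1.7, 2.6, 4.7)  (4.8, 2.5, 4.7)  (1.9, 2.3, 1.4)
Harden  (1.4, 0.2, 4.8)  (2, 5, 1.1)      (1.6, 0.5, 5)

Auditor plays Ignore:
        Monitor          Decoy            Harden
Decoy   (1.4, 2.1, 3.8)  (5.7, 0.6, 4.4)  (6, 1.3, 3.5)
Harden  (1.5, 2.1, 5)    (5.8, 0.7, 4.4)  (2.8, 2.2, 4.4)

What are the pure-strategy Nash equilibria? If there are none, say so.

The unique pure-strategy Nash equilibrium is (Decoy, Monitor, Harden).

Defender against (Monitor, Harden): payoffs 1.7, 1.4 → best response Decoy.
Defender against (Monitor, Ignore): payoffs 1.4, 1.5 → best response Harden.
Defender against (Decoy, Harden): payoffs 4.8, 2 → best response Decoy.
Defender against (Decoy, Ignore): payoffs 5.7, 5.8 → best response Harden.
Defender against (Harden, Harden): payoffs 1.9, 1.6 → best response Decoy.
Defender against (Harden, Ignore): payoffs 6, 2.8 → best response Decoy.
Attacker against (Decoy, Harden): payoffs 2.6, 2.5, 2.3 → best response Monitor.
Attacker against (Decoy, Ignore): payoffs 2.1, 0.6, 1.3 → best response Monitor.
Attacker against (Harden, Harden): payoffs 0.2, 5, 0.5 → best response Decoy.
Attacker against (Harden, Ignore): payoffs 2.1, 0.7, 2.2 → best response Harden.
Auditor against (Decoy, Monitor): payoffs 4.7, 3.8 → best response Harden.
Auditor against (Decoy, Decoy): payoffs 4.7, 4.4 → best response Harden.
Auditor against (Decoy, Harden): payoffs 1.4, 3.5 → best response Ignore.
Auditor against (Harden, Monitor): payoffs 4.8, 5 → best response Ignore.
Auditor against (Harden, Decoy): payoffs 1.1, 4.4 → best response Ignore.
Auditor against (Harden, Harden): payoffs 5, 4.4 → best response Harden.
Mutual best responses: (Decoy, Monitor, Harden).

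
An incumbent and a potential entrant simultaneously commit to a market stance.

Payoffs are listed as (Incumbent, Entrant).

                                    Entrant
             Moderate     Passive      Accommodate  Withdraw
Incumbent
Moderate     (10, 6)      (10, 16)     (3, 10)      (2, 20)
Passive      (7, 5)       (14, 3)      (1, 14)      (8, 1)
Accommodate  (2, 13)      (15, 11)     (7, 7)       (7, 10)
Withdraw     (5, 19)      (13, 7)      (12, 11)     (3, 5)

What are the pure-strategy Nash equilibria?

none

For each strategy profile, look for a profitable unilateral deviation.
(Moderate, Moderate): Entrant can switch to Passive (6 → 16). Not NE.
(Moderate, Passive): Incumbent can switch to Passive (10 → 14). Not NE.
(Moderate, Accommodate): Incumbent can switch to Accommodate (3 → 7). Not NE.
(Moderate, Withdraw): Incumbent can switch to Passive (2 → 8). Not NE.
(Passive, Moderate): Incumbent can switch to Moderate (7 → 10). Not NE.
(Passive, Passive): Incumbent can switch to Accommodate (14 → 15). Not NE.
(Passive, Accommodate): Incumbent can switch to Moderate (1 → 3). Not NE.
(Passive, Withdraw): Entrant can switch to Moderate (1 → 5). Not NE.
(Accommodate, Moderate): Incumbent can switch to Moderate (2 → 10). Not NE.
(Accommodate, Passive): Entrant can switch to Moderate (11 → 13). Not NE.
(Accommodate, Accommodate): Incumbent can switch to Withdraw (7 → 12). Not NE.
(Accommodate, Withdraw): Incumbent can switch to Passive (7 → 8). Not NE.
(The remaining 4 profiles each have a profitable deviation by the same check.)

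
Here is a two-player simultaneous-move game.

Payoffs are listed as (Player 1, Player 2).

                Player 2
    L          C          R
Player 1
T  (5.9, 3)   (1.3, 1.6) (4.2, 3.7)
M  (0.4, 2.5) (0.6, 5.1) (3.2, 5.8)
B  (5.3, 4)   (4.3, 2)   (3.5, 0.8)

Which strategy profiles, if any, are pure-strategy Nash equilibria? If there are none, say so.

(T, R)

(T, L): Player 2 can switch to R (3 → 3.7). Not NE.
(T, C): Player 1 can switch to B (1.3 → 4.3). Not NE.
(T, R): Player 1 gets 4.2, best alternative 3.5; Player 2 gets 3.7, best alternative 3. No profitable deviation — NE.
(M, L): Player 1 can switch to T (0.4 → 5.9). Not NE.
(M, C): Player 1 can switch to T (0.6 → 1.3). Not NE.
(M, R): Player 1 can switch to T (3.2 → 4.2). Not NE.
(B, L): Player 1 can switch to T (5.3 → 5.9). Not NE.
(The remaining 2 profiles each have a profitable deviation by the same check.)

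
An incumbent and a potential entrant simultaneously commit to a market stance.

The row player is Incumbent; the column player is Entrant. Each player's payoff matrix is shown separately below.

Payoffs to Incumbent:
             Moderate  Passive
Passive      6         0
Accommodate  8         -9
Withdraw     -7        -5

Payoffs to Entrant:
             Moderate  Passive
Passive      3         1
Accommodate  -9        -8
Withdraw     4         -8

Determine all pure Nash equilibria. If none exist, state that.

Incumbent against Moderate: payoffs 6, 8, -7 → best response Accommodate.
Incumbent against Passive: payoffs 0, -9, -5 → best response Passive.
Entrant against Passive: payoffs 3, 1 → best response Moderate.
Entrant against Accommodate: payoffs -9, -8 → best response Passive.
Entrant against Withdraw: payoffs 4, -8 → best response Moderate.
No profile is a mutual best response for all players.

This game has no pure Nash equilibrium.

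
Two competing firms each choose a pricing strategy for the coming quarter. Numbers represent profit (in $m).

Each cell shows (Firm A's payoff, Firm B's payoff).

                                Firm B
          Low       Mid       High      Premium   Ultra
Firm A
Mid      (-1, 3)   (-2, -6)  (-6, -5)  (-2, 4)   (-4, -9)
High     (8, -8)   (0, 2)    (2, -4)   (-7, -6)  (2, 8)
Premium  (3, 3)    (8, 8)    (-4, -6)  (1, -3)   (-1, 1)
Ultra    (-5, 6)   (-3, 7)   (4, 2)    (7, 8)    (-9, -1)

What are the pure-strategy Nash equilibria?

(High, Ultra); (Premium, Mid); (Ultra, Premium)

Firm A against Low: payoffs -1, 8, 3, -5 → best response High.
Firm A against Mid: payoffs -2, 0, 8, -3 → best response Premium.
Firm A against High: payoffs -6, 2, -4, 4 → best response Ultra.
Firm A against Premium: payoffs -2, -7, 1, 7 → best response Ultra.
Firm A against Ultra: payoffs -4, 2, -1, -9 → best response High.
Firm B against Mid: payoffs 3, -6, -5, 4, -9 → best response Premium.
Firm B against High: payoffs -8, 2, -4, -6, 8 → best response Ultra.
Firm B against Premium: payoffs 3, 8, -6, -3, 1 → best response Mid.
Firm B against Ultra: payoffs 6, 7, 2, 8, -1 → best response Premium.
Mutual best responses: (High, Ultra); (Premium, Mid); (Ultra, Premium).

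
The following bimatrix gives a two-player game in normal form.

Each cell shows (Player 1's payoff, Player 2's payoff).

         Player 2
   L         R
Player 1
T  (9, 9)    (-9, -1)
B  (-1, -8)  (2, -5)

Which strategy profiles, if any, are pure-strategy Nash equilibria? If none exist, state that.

(T, L); (B, R)

Player 1 against L: payoffs 9, -1 → best response T.
Player 1 against R: payoffs -9, 2 → best response B.
Player 2 against T: payoffs 9, -1 → best response L.
Player 2 against B: payoffs -8, -5 → best response R.
Mutual best responses: (T, L); (B, R).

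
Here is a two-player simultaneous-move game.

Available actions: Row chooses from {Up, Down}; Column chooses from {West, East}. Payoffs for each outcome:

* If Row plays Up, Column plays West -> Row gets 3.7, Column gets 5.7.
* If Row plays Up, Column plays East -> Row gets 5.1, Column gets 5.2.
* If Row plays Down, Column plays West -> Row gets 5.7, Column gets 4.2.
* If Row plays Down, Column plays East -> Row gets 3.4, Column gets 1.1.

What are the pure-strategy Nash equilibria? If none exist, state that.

(Down, West)

For each player, find the best response to each opponent profile; mutual best responses are the pure NE.
Row against West: payoffs 3.7, 5.7 → best response Down.
Row against East: payoffs 5.1, 3.4 → best response Up.
Column against Up: payoffs 5.7, 5.2 → best response West.
Column against Down: payoffs 4.2, 1.1 → best response West.
Mutual best responses: (Down, West).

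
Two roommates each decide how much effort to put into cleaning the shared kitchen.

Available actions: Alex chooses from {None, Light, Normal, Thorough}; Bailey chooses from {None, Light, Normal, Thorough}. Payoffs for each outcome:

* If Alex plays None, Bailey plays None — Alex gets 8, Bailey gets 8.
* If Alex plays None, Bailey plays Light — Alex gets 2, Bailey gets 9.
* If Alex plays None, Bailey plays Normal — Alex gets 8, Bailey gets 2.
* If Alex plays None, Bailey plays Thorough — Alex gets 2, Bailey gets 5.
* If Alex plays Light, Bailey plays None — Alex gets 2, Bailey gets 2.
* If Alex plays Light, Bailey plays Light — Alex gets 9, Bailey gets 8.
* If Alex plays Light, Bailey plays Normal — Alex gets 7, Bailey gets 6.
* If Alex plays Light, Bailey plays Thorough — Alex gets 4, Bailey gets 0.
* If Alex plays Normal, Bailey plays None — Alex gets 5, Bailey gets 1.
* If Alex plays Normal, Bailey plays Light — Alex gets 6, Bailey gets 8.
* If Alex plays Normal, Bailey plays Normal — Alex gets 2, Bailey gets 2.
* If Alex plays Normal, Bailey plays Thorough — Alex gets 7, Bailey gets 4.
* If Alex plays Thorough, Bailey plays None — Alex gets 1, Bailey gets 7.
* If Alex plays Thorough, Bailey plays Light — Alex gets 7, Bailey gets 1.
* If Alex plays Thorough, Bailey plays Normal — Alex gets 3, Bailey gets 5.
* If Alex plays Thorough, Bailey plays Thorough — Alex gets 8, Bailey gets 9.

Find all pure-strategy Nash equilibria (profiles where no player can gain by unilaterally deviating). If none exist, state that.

The pure Nash equilibria are (Light, Light), (Thorough, Thorough).

Alex against None: payoffs 8, 2, 5, 1 → best response None.
Alex against Light: payoffs 2, 9, 6, 7 → best response Light.
Alex against Normal: payoffs 8, 7, 2, 3 → best response None.
Alex against Thorough: payoffs 2, 4, 7, 8 → best response Thorough.
Bailey against None: payoffs 8, 9, 2, 5 → best response Light.
Bailey against Light: payoffs 2, 8, 6, 0 → best response Light.
Bailey against Normal: payoffs 1, 8, 2, 4 → best response Light.
Bailey against Thorough: payoffs 7, 1, 5, 9 → best response Thorough.
Mutual best responses: (Light, Light); (Thorough, Thorough).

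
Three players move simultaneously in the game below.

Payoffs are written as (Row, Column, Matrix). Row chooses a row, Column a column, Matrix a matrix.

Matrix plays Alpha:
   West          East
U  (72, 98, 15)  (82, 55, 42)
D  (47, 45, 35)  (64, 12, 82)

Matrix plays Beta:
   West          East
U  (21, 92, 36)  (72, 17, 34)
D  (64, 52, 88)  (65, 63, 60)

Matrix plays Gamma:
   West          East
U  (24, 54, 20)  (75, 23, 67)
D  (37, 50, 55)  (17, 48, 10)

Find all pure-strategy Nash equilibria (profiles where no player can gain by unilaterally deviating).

(U, West, Alpha): Matrix can switch to Beta (15 → 36). Not NE.
(U, West, Beta): Row can switch to D (21 → 64). Not NE.
(U, West, Gamma): Row can switch to D (24 → 37). Not NE.
(U, East, Alpha): Column can switch to West (55 → 98). Not NE.
(U, East, Beta): Column can switch to West (17 → 92). Not NE.
(U, East, Gamma): Column can switch to West (23 → 54). Not NE.
(D, West, Alpha): Row can switch to U (47 → 72). Not NE.
(D, West, Beta): Column can switch to East (52 → 63). Not NE.
(D, West, Gamma): Matrix can switch to Beta (55 → 88). Not NE.
(D, East, Alpha): Row can switch to U (64 → 82). Not NE.
(D, East, Beta): Row can switch to U (65 → 72). Not NE.
(D, East, Gamma): Row can switch to U (17 → 75). Not NE.

No pure-strategy Nash equilibrium.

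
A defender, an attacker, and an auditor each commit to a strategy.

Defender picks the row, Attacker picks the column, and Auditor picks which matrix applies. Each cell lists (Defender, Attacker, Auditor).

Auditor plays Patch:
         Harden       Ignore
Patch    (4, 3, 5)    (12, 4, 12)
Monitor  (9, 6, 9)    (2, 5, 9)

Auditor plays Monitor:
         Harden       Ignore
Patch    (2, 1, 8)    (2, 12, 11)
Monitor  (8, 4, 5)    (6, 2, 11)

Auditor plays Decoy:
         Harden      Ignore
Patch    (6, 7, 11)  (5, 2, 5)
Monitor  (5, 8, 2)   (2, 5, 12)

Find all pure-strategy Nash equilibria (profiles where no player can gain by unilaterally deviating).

Defender against (Harden, Patch): payoffs 4, 9 → best response Monitor.
Defender against (Harden, Monitor): payoffs 2, 8 → best response Monitor.
Defender against (Harden, Decoy): payoffs 6, 5 → best response Patch.
Defender against (Ignore, Patch): payoffs 12, 2 → best response Patch.
Defender against (Ignore, Monitor): payoffs 2, 6 → best response Monitor.
Defender against (Ignore, Decoy): payoffs 5, 2 → best response Patch.
Attacker against (Patch, Patch): payoffs 3, 4 → best response Ignore.
Attacker against (Patch, Monitor): payoffs 1, 12 → best response Ignore.
Attacker against (Patch, Decoy): payoffs 7, 2 → best response Harden.
Attacker against (Monitor, Patch): payoffs 6, 5 → best response Harden.
Attacker against (Monitor, Monitor): payoffs 4, 2 → best response Harden.
Attacker against (Monitor, Decoy): payoffs 8, 5 → best response Harden.
Auditor against (Patch, Harden): payoffs 5, 8, 11 → best response Decoy.
Auditor against (Patch, Ignore): payoffs 12, 11, 5 → best response Patch.
Auditor against (Monitor, Harden): payoffs 9, 5, 2 → best response Patch.
Auditor against (Monitor, Ignore): payoffs 9, 11, 12 → best response Decoy.
Mutual best responses: (Patch, Harden, Decoy); (Patch, Ignore, Patch); (Monitor, Harden, Patch).

Pure-strategy Nash equilibria: (Patch, Harden, Decoy), (Patch, Ignore, Patch), (Monitor, Harden, Patch)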